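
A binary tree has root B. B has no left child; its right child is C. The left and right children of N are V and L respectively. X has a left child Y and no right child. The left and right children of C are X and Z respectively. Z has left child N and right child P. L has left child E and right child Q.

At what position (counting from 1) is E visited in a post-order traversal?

4

Post-order visits the left subtree, then the right subtree, then the node.
At B: no left child.
At B: go right to C.
  At C: go left to X.
    At X: go left to Y.
      Y is a leaf — visit Y.
    At X: no right child.
    Visit X.
  At C: go right to Z.
    At Z: go left to N.
      At N: go left to V.
        V is a leaf — visit V.
      At N: go right to L.
        At L: go left to E.
          E is a leaf — visit E.
        At L: go right to Q.
          Q is a leaf — visit Q.
        Visit L.
      Visit N.
    At Z: go right to P.
      P is a leaf — visit P.
    Visit Z.
  Visit C.
Visit B.
Full post-order sequence: Y, X, V, E, Q, L, N, P, Z, C, B.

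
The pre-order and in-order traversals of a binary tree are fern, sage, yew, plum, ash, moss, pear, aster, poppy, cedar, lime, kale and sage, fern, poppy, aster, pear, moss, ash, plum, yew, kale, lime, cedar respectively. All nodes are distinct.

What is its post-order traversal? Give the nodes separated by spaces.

sage poppy aster pear moss ash plum kale lime cedar yew fern

The first element of pre-order is the root; it splits in-order into left and right subtrees.
Root fern: left subtree has 1 node {sage}, right has 10 {poppy, aster, pear, moss, ash, plum, yew, kale, lime, cedar}.
  Root yew: left subtree has 6 nodes {poppy, aster, pear, moss, ash, plum}, right has 3 {kale, lime, cedar}.
    Root plum: left subtree has 5 nodes {poppy, aster, pear, moss, ash}, right has 0 { }.
      Root ash: left subtree has 4 nodes {poppy, aster, pear, moss}, right has 0 { }.
        Root moss: left subtree has 3 nodes {poppy, aster, pear}, right has 0 { }.
          Root pear: left subtree has 2 nodes {poppy, aster}, right has 0 { }.
            Root aster: left subtree has 1 node {poppy}, right has 0 { }.
    Root cedar: left subtree has 2 nodes {kale, lime}, right has 0 { }.
      Root lime: left subtree has 1 node {kale}, right has 0 { }.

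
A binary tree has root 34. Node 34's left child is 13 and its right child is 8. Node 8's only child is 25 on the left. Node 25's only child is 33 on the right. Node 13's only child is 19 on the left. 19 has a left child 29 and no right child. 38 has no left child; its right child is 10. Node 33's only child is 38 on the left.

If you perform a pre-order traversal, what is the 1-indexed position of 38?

8

Pre-order visits the node, then its left subtree, then its right subtree.
Visit 34.
At 34: go left to 13.
  Visit 13.
  At 13: go left to 19.
    Visit 19.
    At 19: go left to 29.
      29 is a leaf — visit 29.
    At 19: no right child.
  At 13: no right child.
At 34: go right to 8.
  Visit 8.
  At 8: go left to 25.
    Visit 25.
    At 25: no left child.
    At 25: go right to 33.
      Visit 33.
      At 33: go left to 38.
        Visit 38.
        At 38: no left child.
        At 38: go right to 10.
          10 is a leaf — visit 10.
      At 33: no right child.
  At 8: no right child.
Full pre-order sequence: 34, 13, 19, 29, 8, 25, 33, 38, 10.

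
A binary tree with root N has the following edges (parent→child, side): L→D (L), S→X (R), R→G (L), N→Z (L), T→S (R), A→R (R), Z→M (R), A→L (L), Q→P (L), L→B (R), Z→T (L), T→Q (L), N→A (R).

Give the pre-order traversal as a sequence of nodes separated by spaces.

N Z T Q P S X M A L D B R G

Pre-order visits the node, then its left subtree, then its right subtree.
Visit N.
At N: go left to Z.
  Visit Z.
  At Z: go left to T.
    Visit T.
    At T: go left to Q.
      Visit Q.
      At Q: go left to P.
        P is a leaf — visit P.
      At Q: no right child.
    At T: go right to S.
      Visit S.
      At S: no left child.
      At S: go right to X.
        X is a leaf — visit X.
  At Z: go right to M.
    M is a leaf — visit M.
At N: go right to A.
  Visit A.
  At A: go left to L.
    Visit L.
    At L: go left to D.
      D is a leaf — visit D.
    At L: go right to B.
      B is a leaf — visit B.
  At A: go right to R.
    Visit R.
    At R: go left to G.
      G is a leaf — visit G.
    At R: no right child.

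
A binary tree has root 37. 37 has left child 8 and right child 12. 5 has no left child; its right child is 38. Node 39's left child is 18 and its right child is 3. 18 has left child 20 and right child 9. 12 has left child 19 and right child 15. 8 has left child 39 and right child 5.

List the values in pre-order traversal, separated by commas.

Pre-order visits the node, then its left subtree, then its right subtree.
Visit 37.
At 37: go left to 8.
  Visit 8.
  At 8: go left to 39.
    Visit 39.
    At 39: go left to 18.
      Visit 18.
      At 18: go left to 20.
        20 is a leaf — visit 20.
      At 18: go right to 9.
        9 is a leaf — visit 9.
    At 39: go right to 3.
      3 is a leaf — visit 3.
  At 8: go right to 5.
    Visit 5.
    At 5: no left child.
    At 5: go right to 38.
      38 is a leaf — visit 38.
At 37: go right to 12.
  Visit 12.
  At 12: go left to 19.
    19 is a leaf — visit 19.
  At 12: go right to 15.
    15 is a leaf — visit 15.

37, 8, 39, 18, 20, 9, 3, 5, 38, 12, 19, 15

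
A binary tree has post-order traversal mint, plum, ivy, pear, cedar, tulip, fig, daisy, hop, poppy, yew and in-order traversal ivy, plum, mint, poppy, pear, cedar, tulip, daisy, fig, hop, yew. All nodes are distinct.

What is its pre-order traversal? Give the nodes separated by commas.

yew, poppy, ivy, plum, mint, hop, daisy, tulip, cedar, pear, fig

The last element of post-order is the root; it splits in-order into left and right subtrees.
Root yew: left subtree has 10 nodes {ivy, plum, mint, poppy, pear, cedar, tulip, daisy, fig, hop}, right has 0 { }.
  Root poppy: left subtree has 3 nodes {ivy, plum, mint}, right has 6 {pear, cedar, tulip, daisy, fig, hop}.
    Root ivy: left subtree has 0 nodes { }, right has 2 {plum, mint}.
      Root plum: left subtree has 0 nodes { }, right has 1 {mint}.
    Root hop: left subtree has 5 nodes {pear, cedar, tulip, daisy, fig}, right has 0 { }.
      Root daisy: left subtree has 3 nodes {pear, cedar, tulip}, right has 1 {fig}.
        Root tulip: left subtree has 2 nodes {pear, cedar}, right has 0 { }.
          Root cedar: left subtree has 1 node {pear}, right has 0 { }.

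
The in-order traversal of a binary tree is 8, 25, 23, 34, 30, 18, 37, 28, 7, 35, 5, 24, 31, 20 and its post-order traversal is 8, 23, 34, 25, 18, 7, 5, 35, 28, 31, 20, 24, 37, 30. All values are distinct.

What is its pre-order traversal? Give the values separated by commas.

The last element of post-order is the root; it splits in-order into left and right subtrees.
Root 30: left subtree has 4 nodes {8, 25, 23, 34}, right has 9 {18, 37, 28, 7, 35, 5, 24, 31, 20}.
  Root 25: left subtree has 1 node {8}, right has 2 {23, 34}.
    Root 34: left subtree has 1 node {23}, right has 0 { }.
  Root 37: left subtree has 1 node {18}, right has 7 {28, 7, 35, 5, 24, 31, 20}.
    Root 24: left subtree has 4 nodes {28, 7, 35, 5}, right has 2 {31, 20}.
      Root 28: left subtree has 0 nodes { }, right has 3 {7, 35, 5}.
        Root 35: left subtree has 1 node {7}, right has 1 {5}.
      Root 20: left subtree has 1 node {31}, right has 0 { }.

30, 25, 8, 34, 23, 37, 18, 24, 28, 35, 7, 5, 20, 31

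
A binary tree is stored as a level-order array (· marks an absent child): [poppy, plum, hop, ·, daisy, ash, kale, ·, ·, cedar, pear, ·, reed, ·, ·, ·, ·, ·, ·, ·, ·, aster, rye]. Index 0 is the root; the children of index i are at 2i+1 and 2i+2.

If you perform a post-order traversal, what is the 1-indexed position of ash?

8

Post-order visits the left subtree, then the right subtree, then the node.
At poppy: go left to plum.
  At plum: no left child.
  At plum: go right to daisy.
    At daisy: go left to cedar.
      cedar is a leaf — visit cedar.
    At daisy: go right to pear.
      At pear: go left to aster.
        aster is a leaf — visit aster.
      At pear: go right to rye.
        rye is a leaf — visit rye.
      Visit pear.
    Visit daisy.
  Visit plum.
At poppy: go right to hop.
  At hop: go left to ash.
    At ash: no left child.
    At ash: go right to reed.
      reed is a leaf — visit reed.
    Visit ash.
  At hop: go right to kale.
    kale is a leaf — visit kale.
  Visit hop.
Visit poppy.
Full post-order sequence: cedar, aster, rye, pear, daisy, plum, reed, ash, kale, hop, poppy.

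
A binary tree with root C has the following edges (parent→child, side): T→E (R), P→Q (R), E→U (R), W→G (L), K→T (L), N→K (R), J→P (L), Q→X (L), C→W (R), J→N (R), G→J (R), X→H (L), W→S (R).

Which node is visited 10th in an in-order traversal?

E

In-order visits the left subtree, then the node, then the right subtree.
At C: no left child.
Visit C.
At C: go right to W.
  At W: go left to G.
    At G: no left child.
    Visit G.
    At G: go right to J.
      At J: go left to P.
        At P: no left child.
        Visit P.
        At P: go right to Q.
          At Q: go left to X.
            At X: go left to H.
              H is a leaf — visit H.
            Visit X.
            At X: no right child.
          Visit Q.
          At Q: no right child.
      Visit J.
      At J: go right to N.
        At N: no left child.
        Visit N.
        At N: go right to K.
          At K: go left to T.
            At T: no left child.
            Visit T.
            At T: go right to E.
              At E: no left child.
              Visit E.
              At E: go right to U.
                U is a leaf — visit U.
          Visit K.
          At K: no right child.
  Visit W.
  At W: go right to S.
    S is a leaf — visit S.
Full in-order sequence: C, G, P, H, X, Q, J, N, T, E, U, K, W, S.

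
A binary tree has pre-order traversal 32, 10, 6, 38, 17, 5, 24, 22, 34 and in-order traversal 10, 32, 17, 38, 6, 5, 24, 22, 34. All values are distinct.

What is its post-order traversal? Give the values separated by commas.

The first element of pre-order is the root; it splits in-order into left and right subtrees.
Root 32: left subtree has 1 node {10}, right has 7 {17, 38, 6, 5, 24, 22, 34}.
  Root 6: left subtree has 2 nodes {17, 38}, right has 4 {5, 24, 22, 34}.
    Root 38: left subtree has 1 node {17}, right has 0 { }.
    Root 5: left subtree has 0 nodes { }, right has 3 {24, 22, 34}.
      Root 24: left subtree has 0 nodes { }, right has 2 {22, 34}.
        Root 22: left subtree has 0 nodes { }, right has 1 {34}.

10, 17, 38, 34, 22, 24, 5, 6, 32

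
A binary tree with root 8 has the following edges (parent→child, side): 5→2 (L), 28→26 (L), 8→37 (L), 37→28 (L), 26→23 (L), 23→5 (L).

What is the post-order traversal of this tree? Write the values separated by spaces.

2 5 23 26 28 37 8

Post-order visits the left subtree, then the right subtree, then the node.
At 8: go left to 37.
  At 37: go left to 28.
    At 28: go left to 26.
      At 26: go left to 23.
        At 23: go left to 5.
          At 5: go left to 2.
            2 is a leaf — visit 2.
          At 5: no right child.
          Visit 5.
        At 23: no right child.
        Visit 23.
      At 26: no right child.
      Visit 26.
    At 28: no right child.
    Visit 28.
  At 37: no right child.
  Visit 37.
At 8: no right child.
Visit 8.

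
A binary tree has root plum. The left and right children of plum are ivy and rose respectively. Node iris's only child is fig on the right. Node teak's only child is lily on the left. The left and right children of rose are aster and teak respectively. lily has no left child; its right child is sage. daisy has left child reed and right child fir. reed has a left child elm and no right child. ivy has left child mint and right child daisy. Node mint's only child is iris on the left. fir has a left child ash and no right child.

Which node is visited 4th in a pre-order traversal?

iris

Pre-order visits the node, then its left subtree, then its right subtree.
Visit plum.
At plum: go left to ivy.
  Visit ivy.
  At ivy: go left to mint.
    Visit mint.
    At mint: go left to iris.
      Visit iris.
      At iris: no left child.
      At iris: go right to fig.
        fig is a leaf — visit fig.
    At mint: no right child.
  At ivy: go right to daisy.
    Visit daisy.
    At daisy: go left to reed.
      Visit reed.
      At reed: go left to elm.
        elm is a leaf — visit elm.
      At reed: no right child.
    At daisy: go right to fir.
      Visit fir.
      At fir: go left to ash.
        ash is a leaf — visit ash.
      At fir: no right child.
At plum: go right to rose.
  Visit rose.
  At rose: go left to aster.
    aster is a leaf — visit aster.
  At rose: go right to teak.
    Visit teak.
    At teak: go left to lily.
      Visit lily.
      At lily: no left child.
      At lily: go right to sage.
        sage is a leaf — visit sage.
    At teak: no right child.
Full pre-order sequence: plum, ivy, mint, iris, fig, daisy, reed, elm, fir, ash, rose, aster, teak, lily, sage.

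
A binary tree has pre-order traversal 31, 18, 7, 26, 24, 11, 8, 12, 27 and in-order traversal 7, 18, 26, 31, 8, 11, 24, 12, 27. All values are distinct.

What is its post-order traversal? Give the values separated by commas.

The first element of pre-order is the root; it splits in-order into left and right subtrees.
Root 31: left subtree has 3 nodes {7, 18, 26}, right has 5 {8, 11, 24, 12, 27}.
  Root 18: left subtree has 1 node {7}, right has 1 {26}.
  Root 24: left subtree has 2 nodes {8, 11}, right has 2 {12, 27}.
    Root 11: left subtree has 1 node {8}, right has 0 { }.
    Root 12: left subtree has 0 nodes { }, right has 1 {27}.

7, 26, 18, 8, 11, 27, 12, 24, 31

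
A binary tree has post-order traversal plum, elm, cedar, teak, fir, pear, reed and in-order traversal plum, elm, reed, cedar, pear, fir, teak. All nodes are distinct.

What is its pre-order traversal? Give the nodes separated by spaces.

reed elm plum pear cedar fir teak

The last element of post-order is the root; it splits in-order into left and right subtrees.
Root reed: left subtree has 2 nodes {plum, elm}, right has 4 {cedar, pear, fir, teak}.
  Root elm: left subtree has 1 node {plum}, right has 0 { }.
  Root pear: left subtree has 1 node {cedar}, right has 2 {fir, teak}.
    Root fir: left subtree has 0 nodes { }, right has 1 {teak}.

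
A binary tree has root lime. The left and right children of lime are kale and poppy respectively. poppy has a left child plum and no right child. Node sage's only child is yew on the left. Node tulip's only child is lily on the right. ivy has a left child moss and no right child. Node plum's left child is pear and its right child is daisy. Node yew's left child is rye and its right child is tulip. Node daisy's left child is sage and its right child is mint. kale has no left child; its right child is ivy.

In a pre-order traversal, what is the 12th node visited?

tulip

Pre-order visits the node, then its left subtree, then its right subtree.
Visit lime.
At lime: go left to kale.
  Visit kale.
  At kale: no left child.
  At kale: go right to ivy.
    Visit ivy.
    At ivy: go left to moss.
      moss is a leaf — visit moss.
    At ivy: no right child.
At lime: go right to poppy.
  Visit poppy.
  At poppy: go left to plum.
    Visit plum.
    At plum: go left to pear.
      pear is a leaf — visit pear.
    At plum: go right to daisy.
      Visit daisy.
      At daisy: go left to sage.
        Visit sage.
        At sage: go left to yew.
          Visit yew.
          At yew: go left to rye.
            rye is a leaf — visit rye.
          At yew: go right to tulip.
            Visit tulip.
            At tulip: no left child.
            At tulip: go right to lily.
              lily is a leaf — visit lily.
        At sage: no right child.
      At daisy: go right to mint.
        mint is a leaf — visit mint.
  At poppy: no right child.
Full pre-order sequence: lime, kale, ivy, moss, poppy, plum, pear, daisy, sage, yew, rye, tulip, lily, mint.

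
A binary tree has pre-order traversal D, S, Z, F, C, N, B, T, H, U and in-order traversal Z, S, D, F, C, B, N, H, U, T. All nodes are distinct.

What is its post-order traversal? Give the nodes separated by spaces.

Z S B U H T N C F D

The first element of pre-order is the root; it splits in-order into left and right subtrees.
Root D: left subtree has 2 nodes {Z, S}, right has 7 {F, C, B, N, H, U, T}.
  Root S: left subtree has 1 node {Z}, right has 0 { }.
  Root F: left subtree has 0 nodes { }, right has 6 {C, B, N, H, U, T}.
    Root C: left subtree has 0 nodes { }, right has 5 {B, N, H, U, T}.
      Root N: left subtree has 1 node {B}, right has 3 {H, U, T}.
        Root T: left subtree has 2 nodes {H, U}, right has 0 { }.
          Root H: left subtree has 0 nodes { }, right has 1 {U}.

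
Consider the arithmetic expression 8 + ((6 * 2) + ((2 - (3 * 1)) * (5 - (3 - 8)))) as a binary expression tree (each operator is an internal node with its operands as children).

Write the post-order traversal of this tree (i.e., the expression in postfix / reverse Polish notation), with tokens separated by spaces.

8 6 2 * 2 3 1 * - 5 3 8 - - * + +

Post-order on an expression tree gives postfix notation: for each operator, emit left operand, right operand, then the operator.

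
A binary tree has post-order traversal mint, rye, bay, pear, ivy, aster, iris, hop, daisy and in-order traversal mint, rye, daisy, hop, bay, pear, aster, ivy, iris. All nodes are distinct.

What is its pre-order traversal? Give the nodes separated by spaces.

The last element of post-order is the root; it splits in-order into left and right subtrees.
Root daisy: left subtree has 2 nodes {mint, rye}, right has 6 {hop, bay, pear, aster, ivy, iris}.
  Root rye: left subtree has 1 node {mint}, right has 0 { }.
  Root hop: left subtree has 0 nodes { }, right has 5 {bay, pear, aster, ivy, iris}.
    Root iris: left subtree has 4 nodes {bay, pear, aster, ivy}, right has 0 { }.
      Root aster: left subtree has 2 nodes {bay, pear}, right has 1 {ivy}.
        Root pear: left subtree has 1 node {bay}, right has 0 { }.

daisy rye mint hop iris aster pear bay ivy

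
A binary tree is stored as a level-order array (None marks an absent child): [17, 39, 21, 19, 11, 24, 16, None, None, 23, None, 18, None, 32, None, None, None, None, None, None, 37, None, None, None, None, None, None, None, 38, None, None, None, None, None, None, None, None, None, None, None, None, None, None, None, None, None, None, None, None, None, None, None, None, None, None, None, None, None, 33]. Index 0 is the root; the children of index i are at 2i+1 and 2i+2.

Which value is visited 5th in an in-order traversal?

In-order visits the left subtree, then the node, then the right subtree.
At 17: go left to 39.
  At 39: go left to 19.
    19 is a leaf — visit 19.
  Visit 39.
  At 39: go right to 11.
    At 11: go left to 23.
      At 23: no left child.
      Visit 23.
      At 23: go right to 37.
        37 is a leaf — visit 37.
    Visit 11.
    At 11: no right child.
Visit 17.
At 17: go right to 21.
  At 21: go left to 24.
    At 24: go left to 18.
      18 is a leaf — visit 18.
    Visit 24.
    At 24: no right child.
  Visit 21.
  At 21: go right to 16.
    At 16: go left to 32.
      At 32: no left child.
      Visit 32.
      At 32: go right to 38.
        At 38: no left child.
        Visit 38.
        At 38: go right to 33.
          33 is a leaf — visit 33.
    Visit 16.
    At 16: no right child.
Full in-order sequence: 19, 39, 23, 37, 11, 17, 18, 24, 21, 32, 38, 33, 16.

11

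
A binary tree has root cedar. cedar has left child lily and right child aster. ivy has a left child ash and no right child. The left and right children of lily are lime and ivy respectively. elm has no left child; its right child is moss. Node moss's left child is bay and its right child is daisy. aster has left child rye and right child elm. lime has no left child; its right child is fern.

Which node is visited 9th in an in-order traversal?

elm

In-order visits the left subtree, then the node, then the right subtree.
At cedar: go left to lily.
  At lily: go left to lime.
    At lime: no left child.
    Visit lime.
    At lime: go right to fern.
      fern is a leaf — visit fern.
  Visit lily.
  At lily: go right to ivy.
    At ivy: go left to ash.
      ash is a leaf — visit ash.
    Visit ivy.
    At ivy: no right child.
Visit cedar.
At cedar: go right to aster.
  At aster: go left to rye.
    rye is a leaf — visit rye.
  Visit aster.
  At aster: go right to elm.
    At elm: no left child.
    Visit elm.
    At elm: go right to moss.
      At moss: go left to bay.
        bay is a leaf — visit bay.
      Visit moss.
      At moss: go right to daisy.
        daisy is a leaf — visit daisy.
Full in-order sequence: lime, fern, lily, ash, ivy, cedar, rye, aster, elm, bay, moss, daisy.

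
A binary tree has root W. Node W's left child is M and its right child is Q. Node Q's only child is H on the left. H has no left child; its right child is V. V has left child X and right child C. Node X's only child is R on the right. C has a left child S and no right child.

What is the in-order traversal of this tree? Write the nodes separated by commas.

M, W, H, X, R, V, S, C, Q

In-order visits the left subtree, then the node, then the right subtree.
At W: go left to M.
  M is a leaf — visit M.
Visit W.
At W: go right to Q.
  At Q: go left to H.
    At H: no left child.
    Visit H.
    At H: go right to V.
      At V: go left to X.
        At X: no left child.
        Visit X.
        At X: go right to R.
          R is a leaf — visit R.
      Visit V.
      At V: go right to C.
        At C: go left to S.
          S is a leaf — visit S.
        Visit C.
        At C: no right child.
  Visit Q.
  At Q: no right child.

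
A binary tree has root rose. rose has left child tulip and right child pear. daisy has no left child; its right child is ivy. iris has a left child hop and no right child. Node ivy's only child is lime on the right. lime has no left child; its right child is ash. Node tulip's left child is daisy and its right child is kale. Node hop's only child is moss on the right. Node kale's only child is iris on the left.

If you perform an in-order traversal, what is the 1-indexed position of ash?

4

In-order visits the left subtree, then the node, then the right subtree.
At rose: go left to tulip.
  At tulip: go left to daisy.
    At daisy: no left child.
    Visit daisy.
    At daisy: go right to ivy.
      At ivy: no left child.
      Visit ivy.
      At ivy: go right to lime.
        At lime: no left child.
        Visit lime.
        At lime: go right to ash.
          ash is a leaf — visit ash.
  Visit tulip.
  At tulip: go right to kale.
    At kale: go left to iris.
      At iris: go left to hop.
        At hop: no left child.
        Visit hop.
        At hop: go right to moss.
          moss is a leaf — visit moss.
      Visit iris.
      At iris: no right child.
    Visit kale.
    At kale: no right child.
Visit rose.
At rose: go right to pear.
  pear is a leaf — visit pear.
Full in-order sequence: daisy, ivy, lime, ash, tulip, hop, moss, iris, kale, rose, pear.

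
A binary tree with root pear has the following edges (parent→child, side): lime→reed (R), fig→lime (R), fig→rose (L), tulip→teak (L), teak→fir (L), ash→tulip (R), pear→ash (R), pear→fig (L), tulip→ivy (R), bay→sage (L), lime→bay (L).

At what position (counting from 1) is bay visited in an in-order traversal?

4

In-order visits the left subtree, then the node, then the right subtree.
At pear: go left to fig.
  At fig: go left to rose.
    rose is a leaf — visit rose.
  Visit fig.
  At fig: go right to lime.
    At lime: go left to bay.
      At bay: go left to sage.
        sage is a leaf — visit sage.
      Visit bay.
      At bay: no right child.
    Visit lime.
    At lime: go right to reed.
      reed is a leaf — visit reed.
Visit pear.
At pear: go right to ash.
  At ash: no left child.
  Visit ash.
  At ash: go right to tulip.
    At tulip: go left to teak.
      At teak: go left to fir.
        fir is a leaf — visit fir.
      Visit teak.
      At teak: no right child.
    Visit tulip.
    At tulip: go right to ivy.
      ivy is a leaf — visit ivy.
Full in-order sequence: rose, fig, sage, bay, lime, reed, pear, ash, fir, teak, tulip, ivy.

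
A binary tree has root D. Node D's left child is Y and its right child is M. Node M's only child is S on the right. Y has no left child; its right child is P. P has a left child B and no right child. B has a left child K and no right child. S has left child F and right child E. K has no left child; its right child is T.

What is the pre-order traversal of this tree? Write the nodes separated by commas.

D, Y, P, B, K, T, M, S, F, E

Pre-order visits the node, then its left subtree, then its right subtree.
Visit D.
At D: go left to Y.
  Visit Y.
  At Y: no left child.
  At Y: go right to P.
    Visit P.
    At P: go left to B.
      Visit B.
      At B: go left to K.
        Visit K.
        At K: no left child.
        At K: go right to T.
          T is a leaf — visit T.
      At B: no right child.
    At P: no right child.
At D: go right to M.
  Visit M.
  At M: no left child.
  At M: go right to S.
    Visit S.
    At S: go left to F.
      F is a leaf — visit F.
    At S: go right to E.
      E is a leaf — visit E.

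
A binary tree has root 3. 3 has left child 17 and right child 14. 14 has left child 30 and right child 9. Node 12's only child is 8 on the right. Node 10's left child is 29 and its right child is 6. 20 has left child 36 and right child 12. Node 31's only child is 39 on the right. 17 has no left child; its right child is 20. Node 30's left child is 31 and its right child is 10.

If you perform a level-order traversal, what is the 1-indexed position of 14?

3

Level-order visits nodes level by level from the root, left to right within each level.
Level 0: 3
Level 1: 17, 14
Level 2: 20, 30, 9
Level 3: 36, 12, 31, 10
Level 4: 8, 39, 29, 6
Full level-order sequence: 3, 17, 14, 20, 30, 9, 36, 12, 31, 10, 8, 39, 29, 6.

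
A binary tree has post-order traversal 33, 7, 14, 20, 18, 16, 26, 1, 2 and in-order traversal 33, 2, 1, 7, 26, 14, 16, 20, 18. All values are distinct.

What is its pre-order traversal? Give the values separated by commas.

2, 33, 1, 26, 7, 16, 14, 18, 20

The last element of post-order is the root; it splits in-order into left and right subtrees.
Root 2: left subtree has 1 node {33}, right has 7 {1, 7, 26, 14, 16, 20, 18}.
  Root 1: left subtree has 0 nodes { }, right has 6 {7, 26, 14, 16, 20, 18}.
    Root 26: left subtree has 1 node {7}, right has 4 {14, 16, 20, 18}.
      Root 16: left subtree has 1 node {14}, right has 2 {20, 18}.
        Root 18: left subtree has 1 node {20}, right has 0 { }.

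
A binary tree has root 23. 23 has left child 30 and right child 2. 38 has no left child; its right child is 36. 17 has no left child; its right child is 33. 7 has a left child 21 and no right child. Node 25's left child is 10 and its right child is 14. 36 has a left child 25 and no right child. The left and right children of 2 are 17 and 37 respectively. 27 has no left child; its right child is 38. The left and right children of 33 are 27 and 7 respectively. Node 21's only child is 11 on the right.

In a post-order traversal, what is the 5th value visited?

Post-order visits the left subtree, then the right subtree, then the node.
At 23: go left to 30.
  30 is a leaf — visit 30.
At 23: go right to 2.
  At 2: go left to 17.
    At 17: no left child.
    At 17: go right to 33.
      At 33: go left to 27.
        At 27: no left child.
        At 27: go right to 38.
          At 38: no left child.
          At 38: go right to 36.
            At 36: go left to 25.
              At 25: go left to 10.
                10 is a leaf — visit 10.
              At 25: go right to 14.
                14 is a leaf — visit 14.
              Visit 25.
            At 36: no right child.
            Visit 36.
          Visit 38.
        Visit 27.
      At 33: go right to 7.
        At 7: go left to 21.
          At 21: no left child.
          At 21: go right to 11.
            11 is a leaf — visit 11.
          Visit 21.
        At 7: no right child.
        Visit 7.
      Visit 33.
    Visit 17.
  At 2: go right to 37.
    37 is a leaf — visit 37.
  Visit 2.
Visit 23.
Full post-order sequence: 30, 10, 14, 25, 36, 38, 27, 11, 21, 7, 33, 17, 37, 2, 23.

36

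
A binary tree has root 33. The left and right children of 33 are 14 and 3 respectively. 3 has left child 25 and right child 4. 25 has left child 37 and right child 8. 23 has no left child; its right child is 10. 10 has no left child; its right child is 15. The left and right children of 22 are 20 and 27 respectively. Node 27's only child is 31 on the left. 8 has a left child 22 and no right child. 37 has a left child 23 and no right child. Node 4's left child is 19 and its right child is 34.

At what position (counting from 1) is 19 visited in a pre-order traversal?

15

Pre-order visits the node, then its left subtree, then its right subtree.
Visit 33.
At 33: go left to 14.
  14 is a leaf — visit 14.
At 33: go right to 3.
  Visit 3.
  At 3: go left to 25.
    Visit 25.
    At 25: go left to 37.
      Visit 37.
      At 37: go left to 23.
        Visit 23.
        At 23: no left child.
        At 23: go right to 10.
          Visit 10.
          At 10: no left child.
          At 10: go right to 15.
            15 is a leaf — visit 15.
      At 37: no right child.
    At 25: go right to 8.
      Visit 8.
      At 8: go left to 22.
        Visit 22.
        At 22: go left to 20.
          20 is a leaf — visit 20.
        At 22: go right to 27.
          Visit 27.
          At 27: go left to 31.
            31 is a leaf — visit 31.
          At 27: no right child.
      At 8: no right child.
  At 3: go right to 4.
    Visit 4.
    At 4: go left to 19.
      19 is a leaf — visit 19.
    At 4: go right to 34.
      34 is a leaf — visit 34.
Full pre-order sequence: 33, 14, 3, 25, 37, 23, 10, 15, 8, 22, 20, 27, 31, 4, 19, 34.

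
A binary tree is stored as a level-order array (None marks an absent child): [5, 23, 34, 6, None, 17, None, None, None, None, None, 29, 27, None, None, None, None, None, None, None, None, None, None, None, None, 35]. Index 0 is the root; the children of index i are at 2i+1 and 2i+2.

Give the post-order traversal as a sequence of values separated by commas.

Post-order visits the left subtree, then the right subtree, then the node.
At 5: go left to 23.
  At 23: go left to 6.
    6 is a leaf — visit 6.
  At 23: no right child.
  Visit 23.
At 5: go right to 34.
  At 34: go left to 17.
    At 17: go left to 29.
      29 is a leaf — visit 29.
    At 17: go right to 27.
      At 27: go left to 35.
        35 is a leaf — visit 35.
      At 27: no right child.
      Visit 27.
    Visit 17.
  At 34: no right child.
  Visit 34.
Visit 5.

6, 23, 29, 35, 27, 17, 34, 5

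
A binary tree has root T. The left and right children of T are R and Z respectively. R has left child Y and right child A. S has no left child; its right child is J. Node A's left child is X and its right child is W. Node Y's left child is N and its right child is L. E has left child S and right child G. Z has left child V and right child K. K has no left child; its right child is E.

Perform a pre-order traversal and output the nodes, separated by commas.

T, R, Y, N, L, A, X, W, Z, V, K, E, S, J, G

Pre-order visits the node, then its left subtree, then its right subtree.
Visit T.
At T: go left to R.
  Visit R.
  At R: go left to Y.
    Visit Y.
    At Y: go left to N.
      N is a leaf — visit N.
    At Y: go right to L.
      L is a leaf — visit L.
  At R: go right to A.
    Visit A.
    At A: go left to X.
      X is a leaf — visit X.
    At A: go right to W.
      W is a leaf — visit W.
At T: go right to Z.
  Visit Z.
  At Z: go left to V.
    V is a leaf — visit V.
  At Z: go right to K.
    Visit K.
    At K: no left child.
    At K: go right to E.
      Visit E.
      At E: go left to S.
        Visit S.
        At S: no left child.
        At S: go right to J.
          J is a leaf — visit J.
      At E: go right to G.
        G is a leaf — visit G.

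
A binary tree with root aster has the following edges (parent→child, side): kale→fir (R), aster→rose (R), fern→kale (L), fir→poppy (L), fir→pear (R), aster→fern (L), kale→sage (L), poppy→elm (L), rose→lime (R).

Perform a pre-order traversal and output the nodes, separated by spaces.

aster fern kale sage fir poppy elm pear rose lime

Pre-order visits the node, then its left subtree, then its right subtree.
Visit aster.
At aster: go left to fern.
  Visit fern.
  At fern: go left to kale.
    Visit kale.
    At kale: go left to sage.
      sage is a leaf — visit sage.
    At kale: go right to fir.
      Visit fir.
      At fir: go left to poppy.
        Visit poppy.
        At poppy: go left to elm.
          elm is a leaf — visit elm.
        At poppy: no right child.
      At fir: go right to pear.
        pear is a leaf — visit pear.
  At fern: no right child.
At aster: go right to rose.
  Visit rose.
  At rose: no left child.
  At rose: go right to lime.
    lime is a leaf — visit lime.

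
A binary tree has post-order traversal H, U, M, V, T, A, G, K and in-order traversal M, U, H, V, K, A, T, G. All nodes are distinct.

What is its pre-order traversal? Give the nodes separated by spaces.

K V M U H G A T

The last element of post-order is the root; it splits in-order into left and right subtrees.
Root K: left subtree has 4 nodes {M, U, H, V}, right has 3 {A, T, G}.
  Root V: left subtree has 3 nodes {M, U, H}, right has 0 { }.
    Root M: left subtree has 0 nodes { }, right has 2 {U, H}.
      Root U: left subtree has 0 nodes { }, right has 1 {H}.
  Root G: left subtree has 2 nodes {A, T}, right has 0 { }.
    Root A: left subtree has 0 nodes { }, right has 1 {T}.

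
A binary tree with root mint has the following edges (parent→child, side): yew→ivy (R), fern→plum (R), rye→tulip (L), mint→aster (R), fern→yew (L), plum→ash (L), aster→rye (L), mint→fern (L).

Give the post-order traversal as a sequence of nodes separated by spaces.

ivy yew ash plum fern tulip rye aster mint

Post-order visits the left subtree, then the right subtree, then the node.
At mint: go left to fern.
  At fern: go left to yew.
    At yew: no left child.
    At yew: go right to ivy.
      ivy is a leaf — visit ivy.
    Visit yew.
  At fern: go right to plum.
    At plum: go left to ash.
      ash is a leaf — visit ash.
    At plum: no right child.
    Visit plum.
  Visit fern.
At mint: go right to aster.
  At aster: go left to rye.
    At rye: go left to tulip.
      tulip is a leaf — visit tulip.
    At rye: no right child.
    Visit rye.
  At aster: no right child.
  Visit aster.
Visit mint.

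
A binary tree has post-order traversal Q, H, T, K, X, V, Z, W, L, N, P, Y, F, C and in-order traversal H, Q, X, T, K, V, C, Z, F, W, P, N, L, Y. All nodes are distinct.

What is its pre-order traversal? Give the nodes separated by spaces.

C V X H Q K T F Z Y P W N L

The last element of post-order is the root; it splits in-order into left and right subtrees.
Root C: left subtree has 6 nodes {H, Q, X, T, K, V}, right has 7 {Z, F, W, P, N, L, Y}.
  Root V: left subtree has 5 nodes {H, Q, X, T, K}, right has 0 { }.
    Root X: left subtree has 2 nodes {H, Q}, right has 2 {T, K}.
      Root H: left subtree has 0 nodes { }, right has 1 {Q}.
      Root K: left subtree has 1 node {T}, right has 0 { }.
  Root F: left subtree has 1 node {Z}, right has 5 {W, P, N, L, Y}.
    Root Y: left subtree has 4 nodes {W, P, N, L}, right has 0 { }.
      Root P: left subtree has 1 node {W}, right has 2 {N, L}.
        Root N: left subtree has 0 nodes { }, right has 1 {L}.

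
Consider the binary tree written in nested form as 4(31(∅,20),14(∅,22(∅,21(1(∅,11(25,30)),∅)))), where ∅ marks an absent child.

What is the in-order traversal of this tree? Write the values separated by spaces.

31 20 4 14 22 1 25 11 30 21

In-order visits the left subtree, then the node, then the right subtree.
At 4: go left to 31.
  At 31: no left child.
  Visit 31.
  At 31: go right to 20.
    20 is a leaf — visit 20.
Visit 4.
At 4: go right to 14.
  At 14: no left child.
  Visit 14.
  At 14: go right to 22.
    At 22: no left child.
    Visit 22.
    At 22: go right to 21.
      At 21: go left to 1.
        At 1: no left child.
        Visit 1.
        At 1: go right to 11.
          At 11: go left to 25.
            25 is a leaf — visit 25.
          Visit 11.
          At 11: go right to 30.
            30 is a leaf — visit 30.
      Visit 21.
      At 21: no right child.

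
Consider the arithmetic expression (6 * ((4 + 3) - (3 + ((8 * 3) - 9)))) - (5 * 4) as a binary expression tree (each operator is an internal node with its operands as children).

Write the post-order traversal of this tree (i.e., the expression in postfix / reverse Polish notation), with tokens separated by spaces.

Post-order on an expression tree gives postfix notation: for each operator, emit left operand, right operand, then the operator.

6 4 3 + 3 8 3 * 9 - + - * 5 4 * -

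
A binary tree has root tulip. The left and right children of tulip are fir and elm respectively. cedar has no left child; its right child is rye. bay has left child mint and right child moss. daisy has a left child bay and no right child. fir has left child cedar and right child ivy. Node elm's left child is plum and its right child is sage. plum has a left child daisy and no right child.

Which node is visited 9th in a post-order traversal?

Post-order visits the left subtree, then the right subtree, then the node.
At tulip: go left to fir.
  At fir: go left to cedar.
    At cedar: no left child.
    At cedar: go right to rye.
      rye is a leaf — visit rye.
    Visit cedar.
  At fir: go right to ivy.
    ivy is a leaf — visit ivy.
  Visit fir.
At tulip: go right to elm.
  At elm: go left to plum.
    At plum: go left to daisy.
      At daisy: go left to bay.
        At bay: go left to mint.
          mint is a leaf — visit mint.
        At bay: go right to moss.
          moss is a leaf — visit moss.
        Visit bay.
      At daisy: no right child.
      Visit daisy.
    At plum: no right child.
    Visit plum.
  At elm: go right to sage.
    sage is a leaf — visit sage.
  Visit elm.
Visit tulip.
Full post-order sequence: rye, cedar, ivy, fir, mint, moss, bay, daisy, plum, sage, elm, tulip.

plum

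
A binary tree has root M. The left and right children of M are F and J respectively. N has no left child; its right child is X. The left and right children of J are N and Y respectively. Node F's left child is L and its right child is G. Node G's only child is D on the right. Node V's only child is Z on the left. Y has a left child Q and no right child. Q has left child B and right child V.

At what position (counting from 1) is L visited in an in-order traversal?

In-order visits the left subtree, then the node, then the right subtree.
At M: go left to F.
  At F: go left to L.
    L is a leaf — visit L.
  Visit F.
  At F: go right to G.
    At G: no left child.
    Visit G.
    At G: go right to D.
      D is a leaf — visit D.
Visit M.
At M: go right to J.
  At J: go left to N.
    At N: no left child.
    Visit N.
    At N: go right to X.
      X is a leaf — visit X.
  Visit J.
  At J: go right to Y.
    At Y: go left to Q.
      At Q: go left to B.
        B is a leaf — visit B.
      Visit Q.
      At Q: go right to V.
        At V: go left to Z.
          Z is a leaf — visit Z.
        Visit V.
        At V: no right child.
    Visit Y.
    At Y: no right child.
Full in-order sequence: L, F, G, D, M, N, X, J, B, Q, Z, V, Y.

1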